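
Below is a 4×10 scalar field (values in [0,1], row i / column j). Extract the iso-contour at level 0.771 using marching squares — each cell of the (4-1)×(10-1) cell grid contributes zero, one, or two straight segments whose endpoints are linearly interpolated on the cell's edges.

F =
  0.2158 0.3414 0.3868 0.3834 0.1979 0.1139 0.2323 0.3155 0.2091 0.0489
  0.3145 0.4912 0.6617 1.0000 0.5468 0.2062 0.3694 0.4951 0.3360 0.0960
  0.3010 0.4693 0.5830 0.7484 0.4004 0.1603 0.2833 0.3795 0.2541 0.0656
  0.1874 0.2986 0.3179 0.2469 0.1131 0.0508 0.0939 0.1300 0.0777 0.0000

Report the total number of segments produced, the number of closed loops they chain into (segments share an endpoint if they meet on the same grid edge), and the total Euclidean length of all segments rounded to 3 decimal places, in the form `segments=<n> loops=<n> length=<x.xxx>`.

segments=4 loops=1 length=3.575

cell (0,2): code 0100 → (0.629,3.000)–(1.000,2.323)
cell (0,3): code 1000 → (1.000,3.505)–(0.629,3.000)
cell (1,2): code 0010 → (1.000,2.323)–(1.910,3.000)
cell (1,3): code 0001 → (1.910,3.000)–(1.000,3.505)
total: 4 segments, chained into 1 closed loop(s), length Σ = 3.574531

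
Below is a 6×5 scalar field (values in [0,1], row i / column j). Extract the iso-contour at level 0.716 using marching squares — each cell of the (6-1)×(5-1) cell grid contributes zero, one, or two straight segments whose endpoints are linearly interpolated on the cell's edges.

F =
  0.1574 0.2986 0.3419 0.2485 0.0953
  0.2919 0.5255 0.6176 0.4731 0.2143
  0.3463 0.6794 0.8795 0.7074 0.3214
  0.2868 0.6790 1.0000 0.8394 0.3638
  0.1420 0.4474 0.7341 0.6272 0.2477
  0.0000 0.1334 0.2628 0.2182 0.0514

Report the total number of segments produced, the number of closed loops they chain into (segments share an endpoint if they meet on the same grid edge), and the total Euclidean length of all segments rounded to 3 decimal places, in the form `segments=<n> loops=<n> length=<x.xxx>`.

cell (1,1): code 0100 → (1.376,2.000)–(2.000,1.183)
cell (1,2): code 1000 → (2.000,2.950)–(1.376,2.000)
cell (2,1): code 0110 → (2.000,1.183)–(3.000,1.115)
cell (2,2): code 1101 → (2.065,3.000)–(2.000,2.950)
cell (2,3): code 1000 → (3.000,3.259)–(2.065,3.000)
cell (3,1): code 0110 → (3.000,1.115)–(4.000,1.937)
cell (3,2): code 1011 → (4.000,2.169)–(3.582,3.000)
cell (3,3): code 0001 → (3.582,3.000)–(3.000,3.259)
cell (4,1): code 0010 → (4.000,1.937)–(4.038,2.000)
cell (4,2): code 0001 → (4.038,2.000)–(4.000,2.169)
total: 10 segments, chained into 1 closed loop(s), length Σ = 7.328317

segments=10 loops=1 length=7.328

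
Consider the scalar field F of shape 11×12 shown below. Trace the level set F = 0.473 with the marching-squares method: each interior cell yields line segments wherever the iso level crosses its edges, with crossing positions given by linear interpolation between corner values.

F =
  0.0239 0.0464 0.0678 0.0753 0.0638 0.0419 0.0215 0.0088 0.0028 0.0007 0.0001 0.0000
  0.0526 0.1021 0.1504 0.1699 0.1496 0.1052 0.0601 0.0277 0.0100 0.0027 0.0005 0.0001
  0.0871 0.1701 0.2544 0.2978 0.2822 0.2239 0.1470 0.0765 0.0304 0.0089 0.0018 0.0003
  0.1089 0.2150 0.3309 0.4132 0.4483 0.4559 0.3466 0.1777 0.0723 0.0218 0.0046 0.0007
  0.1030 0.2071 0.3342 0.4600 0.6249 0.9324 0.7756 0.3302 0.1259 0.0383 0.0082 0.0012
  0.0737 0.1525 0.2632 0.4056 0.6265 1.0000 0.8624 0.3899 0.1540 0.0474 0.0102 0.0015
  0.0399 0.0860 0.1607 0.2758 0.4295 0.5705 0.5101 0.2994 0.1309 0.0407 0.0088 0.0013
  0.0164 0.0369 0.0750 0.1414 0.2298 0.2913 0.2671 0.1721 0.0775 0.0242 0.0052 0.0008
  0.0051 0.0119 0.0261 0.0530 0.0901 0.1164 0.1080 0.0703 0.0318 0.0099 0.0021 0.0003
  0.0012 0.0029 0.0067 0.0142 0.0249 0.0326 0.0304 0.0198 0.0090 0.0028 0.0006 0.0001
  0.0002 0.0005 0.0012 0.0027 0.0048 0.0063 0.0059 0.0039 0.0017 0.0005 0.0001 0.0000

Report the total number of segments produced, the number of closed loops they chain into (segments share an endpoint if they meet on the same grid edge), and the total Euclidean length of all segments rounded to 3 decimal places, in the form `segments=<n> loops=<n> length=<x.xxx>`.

segments=12 loops=1 length=10.956

cell (3,3): code 0100 → (3.140,4.000)–(4.000,3.079)
cell (3,4): code 1100 → (3.036,5.000)–(3.140,4.000)
cell (3,5): code 1100 → (3.295,6.000)–(3.036,5.000)
cell (3,6): code 1000 → (4.000,6.679)–(3.295,6.000)
cell (4,3): code 0110 → (4.000,3.079)–(5.000,3.305)
cell (4,6): code 1001 → (5.000,6.824)–(4.000,6.679)
cell (5,3): code 0010 → (5.000,3.305)–(5.779,4.000)
cell (5,4): code 0111 → (5.779,4.000)–(6.000,4.309)
cell (5,6): code 1001 → (6.000,6.176)–(5.000,6.824)
cell (6,4): code 0010 → (6.000,4.309)–(6.349,5.000)
cell (6,5): code 0011 → (6.349,5.000)–(6.153,6.000)
cell (6,6): code 0001 → (6.153,6.000)–(6.000,6.176)
total: 12 segments, chained into 1 closed loop(s), length Σ = 10.955566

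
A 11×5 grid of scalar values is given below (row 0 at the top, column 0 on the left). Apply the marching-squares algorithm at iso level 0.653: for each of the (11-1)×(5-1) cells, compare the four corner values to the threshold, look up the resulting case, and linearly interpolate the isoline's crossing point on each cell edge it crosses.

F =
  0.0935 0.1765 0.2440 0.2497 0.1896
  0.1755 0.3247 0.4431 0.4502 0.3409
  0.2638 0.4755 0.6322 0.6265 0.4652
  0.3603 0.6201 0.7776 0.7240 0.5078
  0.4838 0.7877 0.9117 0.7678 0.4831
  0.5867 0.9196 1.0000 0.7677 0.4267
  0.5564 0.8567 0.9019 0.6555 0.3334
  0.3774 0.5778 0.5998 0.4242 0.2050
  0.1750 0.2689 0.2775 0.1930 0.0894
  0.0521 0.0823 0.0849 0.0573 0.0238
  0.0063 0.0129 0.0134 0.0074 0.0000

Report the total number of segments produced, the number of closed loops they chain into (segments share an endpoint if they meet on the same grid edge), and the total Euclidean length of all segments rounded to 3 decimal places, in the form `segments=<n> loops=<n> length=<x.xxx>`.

segments=14 loops=1 length=12.608

cell (2,1): code 0100 → (2.143,2.000)–(3.000,1.209)
cell (2,2): code 1100 → (2.272,3.000)–(2.143,2.000)
cell (2,3): code 1000 → (3.000,3.328)–(2.272,3.000)
cell (3,0): code 0100 → (3.196,1.000)–(4.000,0.557)
cell (3,1): code 1110 → (3.000,1.209)–(3.196,1.000)
cell (3,3): code 1001 → (4.000,3.403)–(3.000,3.328)
cell (4,0): code 0110 → (4.000,0.557)–(5.000,0.199)
cell (4,3): code 1001 → (5.000,3.336)–(4.000,3.403)
cell (5,0): code 0110 → (5.000,0.199)–(6.000,0.322)
cell (5,3): code 1001 → (6.000,3.008)–(5.000,3.336)
cell (6,0): code 0010 → (6.000,0.322)–(6.730,1.000)
cell (6,1): code 0011 → (6.730,1.000)–(6.824,2.000)
cell (6,2): code 0011 → (6.824,2.000)–(6.011,3.000)
cell (6,3): code 0001 → (6.011,3.000)–(6.000,3.008)
total: 14 segments, chained into 1 closed loop(s), length Σ = 12.608253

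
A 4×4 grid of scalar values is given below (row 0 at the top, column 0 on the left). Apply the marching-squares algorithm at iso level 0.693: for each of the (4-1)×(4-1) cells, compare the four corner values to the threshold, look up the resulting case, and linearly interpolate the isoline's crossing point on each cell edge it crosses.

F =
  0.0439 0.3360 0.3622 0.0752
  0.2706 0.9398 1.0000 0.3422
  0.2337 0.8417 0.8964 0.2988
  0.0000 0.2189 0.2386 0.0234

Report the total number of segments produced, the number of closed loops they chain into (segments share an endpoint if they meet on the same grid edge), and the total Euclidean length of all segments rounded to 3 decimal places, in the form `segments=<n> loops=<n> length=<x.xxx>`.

cell (0,0): code 0100 → (0.591,1.000)–(1.000,0.631)
cell (0,1): code 1100 → (0.519,2.000)–(0.591,1.000)
cell (0,2): code 1000 → (1.000,2.467)–(0.519,2.000)
cell (1,0): code 0110 → (1.000,0.631)–(2.000,0.755)
cell (1,2): code 1001 → (2.000,2.340)–(1.000,2.467)
cell (2,0): code 0010 → (2.000,0.755)–(2.239,1.000)
cell (2,1): code 0011 → (2.239,1.000)–(2.309,2.000)
cell (2,2): code 0001 → (2.309,2.000)–(2.000,2.340)
total: 8 segments, chained into 1 closed loop(s), length Σ = 6.043369

segments=8 loops=1 length=6.043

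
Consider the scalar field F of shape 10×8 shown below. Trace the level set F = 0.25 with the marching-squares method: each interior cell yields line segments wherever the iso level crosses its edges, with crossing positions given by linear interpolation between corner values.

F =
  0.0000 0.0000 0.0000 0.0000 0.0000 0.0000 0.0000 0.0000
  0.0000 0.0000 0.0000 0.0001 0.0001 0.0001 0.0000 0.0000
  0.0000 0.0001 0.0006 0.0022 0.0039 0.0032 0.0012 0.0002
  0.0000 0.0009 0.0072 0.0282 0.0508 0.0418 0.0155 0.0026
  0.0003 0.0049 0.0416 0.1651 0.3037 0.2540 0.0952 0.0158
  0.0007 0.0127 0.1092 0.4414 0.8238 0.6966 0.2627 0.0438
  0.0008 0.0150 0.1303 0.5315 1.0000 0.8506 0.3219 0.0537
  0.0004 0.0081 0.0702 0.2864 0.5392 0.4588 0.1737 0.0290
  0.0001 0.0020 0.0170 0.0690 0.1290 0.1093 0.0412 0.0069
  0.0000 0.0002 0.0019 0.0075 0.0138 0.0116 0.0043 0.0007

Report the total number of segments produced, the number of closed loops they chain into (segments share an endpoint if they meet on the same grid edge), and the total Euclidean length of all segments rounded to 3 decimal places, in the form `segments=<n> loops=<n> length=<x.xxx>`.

segments=16 loops=1 length=12.138

cell (3,3): code 0100 → (3.788,4.000)–(4.000,3.613)
cell (3,4): code 1100 → (3.981,5.000)–(3.788,4.000)
cell (3,5): code 1000 → (4.000,5.025)–(3.981,5.000)
cell (4,2): code 0100 → (4.307,3.000)–(5.000,2.424)
cell (4,3): code 1110 → (4.000,3.613)–(4.307,3.000)
cell (4,5): code 1101 → (4.924,6.000)–(4.000,5.025)
cell (4,6): code 1000 → (5.000,6.058)–(4.924,6.000)
cell (5,2): code 0110 → (5.000,2.424)–(6.000,2.298)
cell (5,6): code 1001 → (6.000,6.268)–(5.000,6.058)
cell (6,2): code 0110 → (6.000,2.298)–(7.000,2.832)
cell (6,5): code 1011 → (7.000,5.732)–(6.485,6.000)
cell (6,6): code 0001 → (6.485,6.000)–(6.000,6.268)
cell (7,2): code 0010 → (7.000,2.832)–(7.167,3.000)
cell (7,3): code 0011 → (7.167,3.000)–(7.705,4.000)
cell (7,4): code 0011 → (7.705,4.000)–(7.597,5.000)
cell (7,5): code 0001 → (7.597,5.000)–(7.000,5.732)
total: 16 segments, chained into 1 closed loop(s), length Σ = 12.138100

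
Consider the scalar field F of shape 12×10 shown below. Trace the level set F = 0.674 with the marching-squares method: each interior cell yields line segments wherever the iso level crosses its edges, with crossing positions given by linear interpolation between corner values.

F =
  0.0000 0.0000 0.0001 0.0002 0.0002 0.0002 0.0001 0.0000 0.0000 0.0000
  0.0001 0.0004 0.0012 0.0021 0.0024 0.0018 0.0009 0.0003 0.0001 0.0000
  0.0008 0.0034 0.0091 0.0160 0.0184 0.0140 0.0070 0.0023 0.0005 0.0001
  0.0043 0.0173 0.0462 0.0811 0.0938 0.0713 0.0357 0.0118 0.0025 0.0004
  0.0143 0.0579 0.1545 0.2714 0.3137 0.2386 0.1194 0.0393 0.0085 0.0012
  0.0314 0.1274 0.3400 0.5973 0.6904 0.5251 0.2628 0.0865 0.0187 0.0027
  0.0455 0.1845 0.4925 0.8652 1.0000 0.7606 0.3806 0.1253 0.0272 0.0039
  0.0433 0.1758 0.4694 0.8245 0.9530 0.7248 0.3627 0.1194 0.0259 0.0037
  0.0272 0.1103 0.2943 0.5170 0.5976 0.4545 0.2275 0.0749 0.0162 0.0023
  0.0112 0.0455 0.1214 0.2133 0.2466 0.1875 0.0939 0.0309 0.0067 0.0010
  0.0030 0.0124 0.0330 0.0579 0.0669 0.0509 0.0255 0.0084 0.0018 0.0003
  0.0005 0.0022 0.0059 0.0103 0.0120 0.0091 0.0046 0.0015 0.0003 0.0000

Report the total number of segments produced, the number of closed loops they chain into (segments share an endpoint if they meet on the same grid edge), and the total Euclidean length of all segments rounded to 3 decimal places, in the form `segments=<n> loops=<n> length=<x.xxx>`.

cell (4,3): code 0100 → (4.956,4.000)–(5.000,3.824)
cell (4,4): code 1000 → (5.000,4.099)–(4.956,4.000)
cell (5,2): code 0100 → (5.286,3.000)–(6.000,2.487)
cell (5,3): code 1110 → (5.000,3.824)–(5.286,3.000)
cell (5,4): code 1101 → (5.632,5.000)–(5.000,4.099)
cell (5,5): code 1000 → (6.000,5.228)–(5.632,5.000)
cell (6,2): code 0110 → (6.000,2.487)–(7.000,2.576)
cell (6,5): code 1001 → (7.000,5.140)–(6.000,5.228)
cell (7,2): code 0010 → (7.000,2.576)–(7.489,3.000)
cell (7,3): code 0011 → (7.489,3.000)–(7.785,4.000)
cell (7,4): code 0011 → (7.785,4.000)–(7.188,5.000)
cell (7,5): code 0001 → (7.188,5.000)–(7.000,5.140)
total: 12 segments, chained into 1 closed loop(s), length Σ = 8.671312

segments=12 loops=1 length=8.671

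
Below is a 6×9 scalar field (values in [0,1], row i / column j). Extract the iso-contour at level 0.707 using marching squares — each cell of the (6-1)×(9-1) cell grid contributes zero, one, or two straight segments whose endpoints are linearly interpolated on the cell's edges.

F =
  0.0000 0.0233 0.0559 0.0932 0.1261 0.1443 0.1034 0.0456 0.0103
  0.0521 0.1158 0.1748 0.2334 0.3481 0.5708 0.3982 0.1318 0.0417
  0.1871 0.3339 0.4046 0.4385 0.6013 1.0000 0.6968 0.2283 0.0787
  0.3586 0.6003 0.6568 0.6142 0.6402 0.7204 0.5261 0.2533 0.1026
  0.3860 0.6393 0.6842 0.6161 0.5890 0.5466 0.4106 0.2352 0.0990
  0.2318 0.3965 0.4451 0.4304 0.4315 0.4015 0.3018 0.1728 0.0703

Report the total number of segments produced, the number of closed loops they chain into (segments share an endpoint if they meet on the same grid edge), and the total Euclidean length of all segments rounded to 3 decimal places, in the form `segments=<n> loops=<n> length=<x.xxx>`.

segments=6 loops=1 length=4.967

cell (1,4): code 0100 → (1.317,5.000)–(2.000,4.265)
cell (1,5): code 1000 → (2.000,5.966)–(1.317,5.000)
cell (2,4): code 0110 → (2.000,4.265)–(3.000,4.833)
cell (2,5): code 1001 → (3.000,5.069)–(2.000,5.966)
cell (3,4): code 0010 → (3.000,4.833)–(3.077,5.000)
cell (3,5): code 0001 → (3.077,5.000)–(3.000,5.069)
total: 6 segments, chained into 1 closed loop(s), length Σ = 4.967243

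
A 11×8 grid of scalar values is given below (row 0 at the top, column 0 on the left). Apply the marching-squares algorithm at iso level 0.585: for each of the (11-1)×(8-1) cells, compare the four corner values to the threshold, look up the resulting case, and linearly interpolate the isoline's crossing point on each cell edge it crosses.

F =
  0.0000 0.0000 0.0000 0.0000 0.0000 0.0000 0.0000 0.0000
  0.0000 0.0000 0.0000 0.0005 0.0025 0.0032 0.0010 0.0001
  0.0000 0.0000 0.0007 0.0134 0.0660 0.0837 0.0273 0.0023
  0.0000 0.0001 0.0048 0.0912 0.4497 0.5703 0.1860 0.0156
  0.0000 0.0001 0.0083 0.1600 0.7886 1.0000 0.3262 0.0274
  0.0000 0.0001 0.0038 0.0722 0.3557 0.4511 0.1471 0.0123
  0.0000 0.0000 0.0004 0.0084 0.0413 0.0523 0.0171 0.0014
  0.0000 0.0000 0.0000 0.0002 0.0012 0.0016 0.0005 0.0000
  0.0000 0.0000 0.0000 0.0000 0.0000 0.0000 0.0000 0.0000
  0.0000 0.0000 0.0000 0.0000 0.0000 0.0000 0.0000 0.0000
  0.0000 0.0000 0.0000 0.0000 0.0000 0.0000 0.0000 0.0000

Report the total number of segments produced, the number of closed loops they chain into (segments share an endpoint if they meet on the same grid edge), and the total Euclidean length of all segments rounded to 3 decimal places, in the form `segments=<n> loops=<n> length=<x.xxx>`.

segments=6 loops=1 length=5.479

cell (3,3): code 0100 → (3.399,4.000)–(4.000,3.676)
cell (3,4): code 1100 → (3.034,5.000)–(3.399,4.000)
cell (3,5): code 1000 → (4.000,5.616)–(3.034,5.000)
cell (4,3): code 0010 → (4.000,3.676)–(4.470,4.000)
cell (4,4): code 0011 → (4.470,4.000)–(4.756,5.000)
cell (4,5): code 0001 → (4.756,5.000)–(4.000,5.616)
total: 6 segments, chained into 1 closed loop(s), length Σ = 5.478777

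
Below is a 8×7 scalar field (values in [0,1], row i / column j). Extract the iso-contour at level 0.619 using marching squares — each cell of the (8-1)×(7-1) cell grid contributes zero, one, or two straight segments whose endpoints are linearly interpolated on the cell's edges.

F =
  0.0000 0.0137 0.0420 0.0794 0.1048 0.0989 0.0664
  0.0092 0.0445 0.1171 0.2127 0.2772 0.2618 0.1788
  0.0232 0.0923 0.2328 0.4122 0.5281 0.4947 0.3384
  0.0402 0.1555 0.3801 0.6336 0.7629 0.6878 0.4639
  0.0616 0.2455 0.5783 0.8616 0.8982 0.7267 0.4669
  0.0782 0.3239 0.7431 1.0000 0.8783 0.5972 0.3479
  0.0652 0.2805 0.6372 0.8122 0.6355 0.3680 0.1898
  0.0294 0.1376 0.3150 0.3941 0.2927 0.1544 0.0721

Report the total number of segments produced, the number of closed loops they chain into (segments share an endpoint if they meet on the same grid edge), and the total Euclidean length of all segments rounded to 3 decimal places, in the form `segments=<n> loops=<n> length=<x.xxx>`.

segments=16 loops=1 length=11.890

cell (2,2): code 0100 → (2.934,3.000)–(3.000,2.942)
cell (2,3): code 1100 → (2.387,4.000)–(2.934,3.000)
cell (2,4): code 1100 → (2.644,5.000)–(2.387,4.000)
cell (2,5): code 1000 → (3.000,5.307)–(2.644,5.000)
cell (3,2): code 0110 → (3.000,2.942)–(4.000,2.144)
cell (3,5): code 1001 → (4.000,5.415)–(3.000,5.307)
cell (4,1): code 0100 → (4.247,2.000)–(5.000,1.704)
cell (4,2): code 1110 → (4.000,2.144)–(4.247,2.000)
cell (4,4): code 1011 → (5.000,4.922)–(4.832,5.000)
cell (4,5): code 0001 → (4.832,5.000)–(4.000,5.415)
cell (5,1): code 0110 → (5.000,1.704)–(6.000,1.949)
cell (5,4): code 1001 → (6.000,4.062)–(5.000,4.922)
cell (6,1): code 0010 → (6.000,1.949)–(6.056,2.000)
cell (6,2): code 0011 → (6.056,2.000)–(6.462,3.000)
cell (6,3): code 0011 → (6.462,3.000)–(6.048,4.000)
cell (6,4): code 0001 → (6.048,4.000)–(6.000,4.062)
total: 16 segments, chained into 1 closed loop(s), length Σ = 11.890045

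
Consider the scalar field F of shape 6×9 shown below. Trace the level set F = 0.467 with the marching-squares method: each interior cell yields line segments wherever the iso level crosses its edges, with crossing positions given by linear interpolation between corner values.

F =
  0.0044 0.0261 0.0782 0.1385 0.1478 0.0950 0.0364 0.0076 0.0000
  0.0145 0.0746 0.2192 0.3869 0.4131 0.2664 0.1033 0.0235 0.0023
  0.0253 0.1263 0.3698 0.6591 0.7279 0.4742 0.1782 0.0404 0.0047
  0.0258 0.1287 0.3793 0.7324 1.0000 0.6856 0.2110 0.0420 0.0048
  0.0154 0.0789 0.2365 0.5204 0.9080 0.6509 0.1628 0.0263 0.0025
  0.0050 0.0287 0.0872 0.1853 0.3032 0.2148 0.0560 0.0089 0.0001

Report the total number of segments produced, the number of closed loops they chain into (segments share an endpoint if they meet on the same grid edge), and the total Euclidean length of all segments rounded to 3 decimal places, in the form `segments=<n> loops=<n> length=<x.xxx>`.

segments=12 loops=1 length=10.551

cell (1,2): code 0100 → (1.294,3.000)–(2.000,2.336)
cell (1,3): code 1100 → (1.171,4.000)–(1.294,3.000)
cell (1,4): code 1100 → (1.965,5.000)–(1.171,4.000)
cell (1,5): code 1000 → (2.000,5.024)–(1.965,5.000)
cell (2,2): code 0110 → (2.000,2.336)–(3.000,2.248)
cell (2,5): code 1001 → (3.000,5.461)–(2.000,5.024)
cell (3,2): code 0110 → (3.000,2.248)–(4.000,2.812)
cell (3,5): code 1001 → (4.000,5.377)–(3.000,5.461)
cell (4,2): code 0010 → (4.000,2.812)–(4.159,3.000)
cell (4,3): code 0011 → (4.159,3.000)–(4.729,4.000)
cell (4,4): code 0011 → (4.729,4.000)–(4.422,5.000)
cell (4,5): code 0001 → (4.422,5.000)–(4.000,5.377)
total: 12 segments, chained into 1 closed loop(s), length Σ = 10.551233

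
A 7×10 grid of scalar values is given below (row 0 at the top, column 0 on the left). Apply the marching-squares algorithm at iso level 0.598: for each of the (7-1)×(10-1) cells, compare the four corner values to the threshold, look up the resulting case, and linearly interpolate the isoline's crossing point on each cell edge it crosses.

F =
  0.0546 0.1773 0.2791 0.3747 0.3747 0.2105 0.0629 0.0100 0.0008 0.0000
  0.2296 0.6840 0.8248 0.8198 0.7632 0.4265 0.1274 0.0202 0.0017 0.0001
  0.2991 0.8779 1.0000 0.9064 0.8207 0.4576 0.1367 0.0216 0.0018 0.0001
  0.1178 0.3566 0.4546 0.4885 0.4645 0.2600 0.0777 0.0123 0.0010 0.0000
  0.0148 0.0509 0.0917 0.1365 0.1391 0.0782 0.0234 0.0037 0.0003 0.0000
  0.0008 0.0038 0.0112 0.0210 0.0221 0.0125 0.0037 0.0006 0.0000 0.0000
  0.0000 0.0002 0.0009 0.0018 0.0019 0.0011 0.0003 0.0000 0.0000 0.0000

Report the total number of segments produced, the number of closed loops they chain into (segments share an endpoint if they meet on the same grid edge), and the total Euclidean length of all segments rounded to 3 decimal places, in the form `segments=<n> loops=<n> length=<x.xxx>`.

cell (0,0): code 0100 → (0.830,1.000)–(1.000,0.811)
cell (0,1): code 1100 → (0.584,2.000)–(0.830,1.000)
cell (0,2): code 1100 → (0.502,3.000)–(0.584,2.000)
cell (0,3): code 1100 → (0.575,4.000)–(0.502,3.000)
cell (0,4): code 1000 → (1.000,4.491)–(0.575,4.000)
cell (1,0): code 0110 → (1.000,0.811)–(2.000,0.516)
cell (1,4): code 1001 → (2.000,4.613)–(1.000,4.491)
cell (2,0): code 0010 → (2.000,0.516)–(2.537,1.000)
cell (2,1): code 0011 → (2.537,1.000)–(2.737,2.000)
cell (2,2): code 0011 → (2.737,2.000)–(2.738,3.000)
cell (2,3): code 0011 → (2.738,3.000)–(2.625,4.000)
cell (2,4): code 0001 → (2.625,4.000)–(2.000,4.613)
total: 12 segments, chained into 1 closed loop(s), length Σ = 10.613854

segments=12 loops=1 length=10.614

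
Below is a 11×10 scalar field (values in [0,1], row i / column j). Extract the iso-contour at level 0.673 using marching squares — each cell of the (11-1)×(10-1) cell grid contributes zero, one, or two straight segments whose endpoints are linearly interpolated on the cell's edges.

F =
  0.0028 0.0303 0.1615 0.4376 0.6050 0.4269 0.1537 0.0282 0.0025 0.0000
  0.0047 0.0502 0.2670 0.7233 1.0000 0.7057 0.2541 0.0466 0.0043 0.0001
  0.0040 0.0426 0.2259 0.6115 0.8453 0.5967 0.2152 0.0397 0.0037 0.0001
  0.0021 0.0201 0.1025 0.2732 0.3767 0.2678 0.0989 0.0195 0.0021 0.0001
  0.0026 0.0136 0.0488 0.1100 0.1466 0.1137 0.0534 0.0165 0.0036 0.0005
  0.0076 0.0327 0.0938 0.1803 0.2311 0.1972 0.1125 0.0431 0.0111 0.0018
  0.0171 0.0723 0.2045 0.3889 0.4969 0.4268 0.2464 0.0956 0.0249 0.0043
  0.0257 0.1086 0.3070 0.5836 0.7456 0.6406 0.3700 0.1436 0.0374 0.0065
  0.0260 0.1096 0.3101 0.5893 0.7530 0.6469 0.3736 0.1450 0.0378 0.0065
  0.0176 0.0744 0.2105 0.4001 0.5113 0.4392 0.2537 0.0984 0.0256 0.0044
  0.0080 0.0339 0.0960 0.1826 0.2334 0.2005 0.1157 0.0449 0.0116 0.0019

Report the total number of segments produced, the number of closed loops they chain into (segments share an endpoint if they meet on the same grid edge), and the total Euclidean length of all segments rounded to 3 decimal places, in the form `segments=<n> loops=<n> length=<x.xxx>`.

cell (0,2): code 0100 → (0.824,3.000)–(1.000,2.890)
cell (0,3): code 1100 → (0.172,4.000)–(0.824,3.000)
cell (0,4): code 1100 → (0.883,5.000)–(0.172,4.000)
cell (0,5): code 1000 → (1.000,5.072)–(0.883,5.000)
cell (1,2): code 0010 → (1.000,2.890)–(1.450,3.000)
cell (1,3): code 0111 → (1.450,3.000)–(2.000,3.263)
cell (1,4): code 1011 → (2.000,4.693)–(1.300,5.000)
cell (1,5): code 0001 → (1.300,5.000)–(1.000,5.072)
cell (2,3): code 0010 → (2.000,3.263)–(2.368,4.000)
cell (2,4): code 0001 → (2.368,4.000)–(2.000,4.693)
cell (6,3): code 0100 → (6.708,4.000)–(7.000,3.552)
cell (6,4): code 1000 → (7.000,4.691)–(6.708,4.000)
cell (7,3): code 0110 → (7.000,3.552)–(8.000,3.511)
cell (7,4): code 1001 → (8.000,4.754)–(7.000,4.691)
cell (8,3): code 0010 → (8.000,3.511)–(8.331,4.000)
cell (8,4): code 0001 → (8.331,4.000)–(8.000,4.754)
total: 16 segments, chained into 2 closed loop(s), length Σ = 11.221874

segments=16 loops=2 length=11.222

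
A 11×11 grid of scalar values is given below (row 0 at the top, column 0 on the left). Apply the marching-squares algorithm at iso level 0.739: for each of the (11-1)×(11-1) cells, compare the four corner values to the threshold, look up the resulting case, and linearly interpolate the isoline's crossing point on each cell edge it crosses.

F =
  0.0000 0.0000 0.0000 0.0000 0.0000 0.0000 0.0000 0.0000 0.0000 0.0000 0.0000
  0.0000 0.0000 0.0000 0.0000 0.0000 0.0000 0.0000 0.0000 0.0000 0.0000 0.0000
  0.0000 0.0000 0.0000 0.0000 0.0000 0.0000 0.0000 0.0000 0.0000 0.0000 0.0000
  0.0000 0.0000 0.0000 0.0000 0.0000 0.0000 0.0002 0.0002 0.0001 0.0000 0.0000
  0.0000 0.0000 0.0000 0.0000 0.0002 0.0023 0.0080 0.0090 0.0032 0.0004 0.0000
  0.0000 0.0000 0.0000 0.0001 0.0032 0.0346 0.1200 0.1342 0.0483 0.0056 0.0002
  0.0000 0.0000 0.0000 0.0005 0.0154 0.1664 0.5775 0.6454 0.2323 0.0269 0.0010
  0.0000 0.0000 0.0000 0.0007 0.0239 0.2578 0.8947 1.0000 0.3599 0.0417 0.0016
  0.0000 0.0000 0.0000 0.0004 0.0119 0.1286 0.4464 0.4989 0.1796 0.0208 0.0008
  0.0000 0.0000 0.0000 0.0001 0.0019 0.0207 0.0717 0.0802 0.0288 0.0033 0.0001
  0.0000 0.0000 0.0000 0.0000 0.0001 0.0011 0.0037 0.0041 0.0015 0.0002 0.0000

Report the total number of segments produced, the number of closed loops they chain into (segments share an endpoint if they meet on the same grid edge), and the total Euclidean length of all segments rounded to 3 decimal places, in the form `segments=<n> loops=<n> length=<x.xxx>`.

segments=6 loops=1 length=4.521

cell (6,5): code 0100 → (6.509,6.000)–(7.000,5.756)
cell (6,6): code 1100 → (6.264,7.000)–(6.509,6.000)
cell (6,7): code 1000 → (7.000,7.408)–(6.264,7.000)
cell (7,5): code 0010 → (7.000,5.756)–(7.347,6.000)
cell (7,6): code 0011 → (7.347,6.000)–(7.521,7.000)
cell (7,7): code 0001 → (7.521,7.000)–(7.000,7.408)
total: 6 segments, chained into 1 closed loop(s), length Σ = 4.520563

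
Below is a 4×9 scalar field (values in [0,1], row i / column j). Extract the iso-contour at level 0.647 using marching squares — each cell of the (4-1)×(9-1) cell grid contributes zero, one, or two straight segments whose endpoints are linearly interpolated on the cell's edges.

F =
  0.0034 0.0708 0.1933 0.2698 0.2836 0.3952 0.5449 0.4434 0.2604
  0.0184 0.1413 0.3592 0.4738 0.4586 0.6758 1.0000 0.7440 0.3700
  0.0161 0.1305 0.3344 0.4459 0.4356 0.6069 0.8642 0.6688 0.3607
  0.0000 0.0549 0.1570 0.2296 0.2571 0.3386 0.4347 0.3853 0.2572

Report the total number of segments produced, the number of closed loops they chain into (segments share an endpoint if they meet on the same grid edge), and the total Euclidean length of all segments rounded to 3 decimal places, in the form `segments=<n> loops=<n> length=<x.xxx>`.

cell (0,4): code 0100 → (0.897,5.000)–(1.000,4.867)
cell (0,5): code 1100 → (0.224,6.000)–(0.897,5.000)
cell (0,6): code 1100 → (0.677,7.000)–(0.224,6.000)
cell (0,7): code 1000 → (1.000,7.259)–(0.677,7.000)
cell (1,4): code 0010 → (1.000,4.867)–(1.418,5.000)
cell (1,5): code 0111 → (1.418,5.000)–(2.000,5.156)
cell (1,7): code 1001 → (2.000,7.071)–(1.000,7.259)
cell (2,5): code 0010 → (2.000,5.156)–(2.506,6.000)
cell (2,6): code 0011 → (2.506,6.000)–(2.077,7.000)
cell (2,7): code 0001 → (2.077,7.000)–(2.000,7.071)
total: 10 segments, chained into 1 closed loop(s), length Σ = 7.120123

segments=10 loops=1 length=7.120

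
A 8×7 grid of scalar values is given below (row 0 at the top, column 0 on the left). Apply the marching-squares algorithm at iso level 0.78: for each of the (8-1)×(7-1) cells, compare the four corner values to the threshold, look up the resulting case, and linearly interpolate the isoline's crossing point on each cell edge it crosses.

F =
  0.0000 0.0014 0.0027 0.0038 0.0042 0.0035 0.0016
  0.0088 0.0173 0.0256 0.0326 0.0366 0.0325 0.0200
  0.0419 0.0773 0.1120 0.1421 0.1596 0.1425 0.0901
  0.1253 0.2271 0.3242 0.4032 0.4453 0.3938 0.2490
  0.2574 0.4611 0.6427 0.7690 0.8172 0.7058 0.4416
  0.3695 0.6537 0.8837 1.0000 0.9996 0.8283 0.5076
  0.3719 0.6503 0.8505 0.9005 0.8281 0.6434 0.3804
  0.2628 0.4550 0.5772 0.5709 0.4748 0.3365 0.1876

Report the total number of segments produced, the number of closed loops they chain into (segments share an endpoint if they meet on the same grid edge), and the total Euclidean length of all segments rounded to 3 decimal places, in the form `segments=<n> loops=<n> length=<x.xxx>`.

cell (3,3): code 0100 → (3.900,4.000)–(4.000,3.228)
cell (3,4): code 1000 → (4.000,4.334)–(3.900,4.000)
cell (4,1): code 0100 → (4.570,2.000)–(5.000,1.549)
cell (4,2): code 1100 → (4.048,3.000)–(4.570,2.000)
cell (4,3): code 1110 → (4.000,3.228)–(4.048,3.000)
cell (4,4): code 1101 → (4.606,5.000)–(4.000,4.334)
cell (4,5): code 1000 → (5.000,5.151)–(4.606,5.000)
cell (5,1): code 0110 → (5.000,1.549)–(6.000,1.648)
cell (5,4): code 1011 → (6.000,4.260)–(5.261,5.000)
cell (5,5): code 0001 → (5.261,5.000)–(5.000,5.151)
cell (6,1): code 0010 → (6.000,1.648)–(6.258,2.000)
cell (6,2): code 0011 → (6.258,2.000)–(6.366,3.000)
cell (6,3): code 0011 → (6.366,3.000)–(6.136,4.000)
cell (6,4): code 0001 → (6.136,4.000)–(6.000,4.260)
total: 14 segments, chained into 1 closed loop(s), length Σ = 9.547552

segments=14 loops=1 length=9.548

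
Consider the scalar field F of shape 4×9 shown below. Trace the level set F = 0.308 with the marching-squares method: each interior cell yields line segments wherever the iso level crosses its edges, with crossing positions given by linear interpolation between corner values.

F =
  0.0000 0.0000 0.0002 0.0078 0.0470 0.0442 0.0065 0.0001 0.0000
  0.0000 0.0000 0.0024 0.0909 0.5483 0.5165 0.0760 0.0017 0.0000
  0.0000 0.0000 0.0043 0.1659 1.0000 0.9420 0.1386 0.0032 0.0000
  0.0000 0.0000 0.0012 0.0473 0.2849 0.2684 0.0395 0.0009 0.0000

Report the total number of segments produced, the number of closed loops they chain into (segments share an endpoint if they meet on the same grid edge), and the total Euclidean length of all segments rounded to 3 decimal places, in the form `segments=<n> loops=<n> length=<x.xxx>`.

segments=8 loops=1 length=7.956

cell (0,3): code 0100 → (0.521,4.000)–(1.000,3.475)
cell (0,4): code 1100 → (0.559,5.000)–(0.521,4.000)
cell (0,5): code 1000 → (1.000,5.473)–(0.559,5.000)
cell (1,3): code 0110 → (1.000,3.475)–(2.000,3.170)
cell (1,5): code 1001 → (2.000,5.789)–(1.000,5.473)
cell (2,3): code 0010 → (2.000,3.170)–(2.968,4.000)
cell (2,4): code 0011 → (2.968,4.000)–(2.941,5.000)
cell (2,5): code 0001 → (2.941,5.000)–(2.000,5.789)
total: 8 segments, chained into 1 closed loop(s), length Σ = 7.956362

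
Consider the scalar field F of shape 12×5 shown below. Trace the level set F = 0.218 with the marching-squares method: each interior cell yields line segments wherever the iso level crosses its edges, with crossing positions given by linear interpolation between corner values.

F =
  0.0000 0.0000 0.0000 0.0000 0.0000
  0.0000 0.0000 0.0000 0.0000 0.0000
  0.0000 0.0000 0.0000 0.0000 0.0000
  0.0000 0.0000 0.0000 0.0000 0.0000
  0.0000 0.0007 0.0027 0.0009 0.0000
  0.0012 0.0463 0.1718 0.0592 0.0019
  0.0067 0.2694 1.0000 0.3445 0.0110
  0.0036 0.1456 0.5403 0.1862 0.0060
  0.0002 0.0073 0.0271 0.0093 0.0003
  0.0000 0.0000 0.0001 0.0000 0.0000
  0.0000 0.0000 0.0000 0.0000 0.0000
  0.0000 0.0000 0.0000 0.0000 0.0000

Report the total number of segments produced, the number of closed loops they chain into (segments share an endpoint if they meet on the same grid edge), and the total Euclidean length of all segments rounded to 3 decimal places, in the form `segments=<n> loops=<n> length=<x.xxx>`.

cell (5,0): code 0100 → (5.770,1.000)–(6.000,0.804)
cell (5,1): code 1100 → (5.056,2.000)–(5.770,1.000)
cell (5,2): code 1100 → (5.557,3.000)–(5.056,2.000)
cell (5,3): code 1000 → (6.000,3.379)–(5.557,3.000)
cell (6,0): code 0010 → (6.000,0.804)–(6.415,1.000)
cell (6,1): code 0111 → (6.415,1.000)–(7.000,1.183)
cell (6,2): code 1011 → (7.000,2.910)–(6.799,3.000)
cell (6,3): code 0001 → (6.799,3.000)–(6.000,3.379)
cell (7,1): code 0010 → (7.000,1.183)–(7.628,2.000)
cell (7,2): code 0001 → (7.628,2.000)–(7.000,2.910)
total: 10 segments, chained into 1 closed loop(s), length Σ = 7.545277

segments=10 loops=1 length=7.545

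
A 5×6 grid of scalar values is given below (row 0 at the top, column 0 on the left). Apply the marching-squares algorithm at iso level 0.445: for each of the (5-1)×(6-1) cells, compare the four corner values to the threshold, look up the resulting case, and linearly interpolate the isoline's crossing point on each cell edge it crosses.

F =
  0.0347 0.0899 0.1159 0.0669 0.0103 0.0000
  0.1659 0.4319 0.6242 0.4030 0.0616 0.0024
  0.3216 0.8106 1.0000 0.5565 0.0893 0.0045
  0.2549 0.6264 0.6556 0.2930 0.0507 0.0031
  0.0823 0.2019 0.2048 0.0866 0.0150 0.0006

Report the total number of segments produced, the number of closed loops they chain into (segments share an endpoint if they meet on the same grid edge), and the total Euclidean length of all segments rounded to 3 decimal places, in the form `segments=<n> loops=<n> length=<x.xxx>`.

cell (0,1): code 0100 → (0.647,2.000)–(1.000,1.068)
cell (0,2): code 1000 → (1.000,2.810)–(0.647,2.000)
cell (1,0): code 0100 → (1.035,1.000)–(2.000,0.252)
cell (1,1): code 1110 → (1.000,1.068)–(1.035,1.000)
cell (1,2): code 1101 → (1.274,3.000)–(1.000,2.810)
cell (1,3): code 1000 → (2.000,3.239)–(1.274,3.000)
cell (2,0): code 0110 → (2.000,0.252)–(3.000,0.512)
cell (2,2): code 1011 → (3.000,2.581)–(2.423,3.000)
cell (2,3): code 0001 → (2.423,3.000)–(2.000,3.239)
cell (3,0): code 0010 → (3.000,0.512)–(3.427,1.000)
cell (3,1): code 0011 → (3.427,1.000)–(3.467,2.000)
cell (3,2): code 0001 → (3.467,2.000)–(3.000,2.581)
total: 12 segments, chained into 1 closed loop(s), length Σ = 8.901955

segments=12 loops=1 length=8.902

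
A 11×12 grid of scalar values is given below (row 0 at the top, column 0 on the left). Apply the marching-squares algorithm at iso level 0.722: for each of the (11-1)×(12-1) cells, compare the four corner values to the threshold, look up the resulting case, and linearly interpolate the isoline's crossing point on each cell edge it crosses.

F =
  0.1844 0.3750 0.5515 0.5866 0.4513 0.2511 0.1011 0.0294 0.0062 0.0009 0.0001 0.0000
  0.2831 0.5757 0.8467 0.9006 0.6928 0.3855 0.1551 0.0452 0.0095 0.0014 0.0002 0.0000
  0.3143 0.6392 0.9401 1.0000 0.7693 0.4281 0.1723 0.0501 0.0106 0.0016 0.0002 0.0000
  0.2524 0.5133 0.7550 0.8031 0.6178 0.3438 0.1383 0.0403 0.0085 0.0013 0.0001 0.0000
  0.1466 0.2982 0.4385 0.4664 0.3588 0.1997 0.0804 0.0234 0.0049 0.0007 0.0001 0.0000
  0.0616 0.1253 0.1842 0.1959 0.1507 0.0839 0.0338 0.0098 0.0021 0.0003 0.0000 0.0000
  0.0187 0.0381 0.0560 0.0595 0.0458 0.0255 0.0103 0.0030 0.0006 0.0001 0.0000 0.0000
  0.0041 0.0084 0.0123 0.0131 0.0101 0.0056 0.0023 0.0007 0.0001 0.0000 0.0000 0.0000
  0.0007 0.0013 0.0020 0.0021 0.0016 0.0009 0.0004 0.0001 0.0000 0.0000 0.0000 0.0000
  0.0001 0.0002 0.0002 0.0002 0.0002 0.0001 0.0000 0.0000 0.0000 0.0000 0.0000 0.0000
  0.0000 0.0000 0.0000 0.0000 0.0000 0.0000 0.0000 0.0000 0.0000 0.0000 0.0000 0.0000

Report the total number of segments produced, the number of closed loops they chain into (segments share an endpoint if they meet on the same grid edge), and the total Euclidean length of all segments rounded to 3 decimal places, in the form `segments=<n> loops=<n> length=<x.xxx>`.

segments=12 loops=1 length=8.812

cell (0,1): code 0100 → (0.578,2.000)–(1.000,1.540)
cell (0,2): code 1100 → (0.431,3.000)–(0.578,2.000)
cell (0,3): code 1000 → (1.000,3.859)–(0.431,3.000)
cell (1,1): code 0110 → (1.000,1.540)–(2.000,1.275)
cell (1,3): code 1101 → (1.382,4.000)–(1.000,3.859)
cell (1,4): code 1000 → (2.000,4.139)–(1.382,4.000)
cell (2,1): code 0110 → (2.000,1.275)–(3.000,1.863)
cell (2,3): code 1011 → (3.000,3.438)–(2.312,4.000)
cell (2,4): code 0001 → (2.312,4.000)–(2.000,4.139)
cell (3,1): code 0010 → (3.000,1.863)–(3.104,2.000)
cell (3,2): code 0011 → (3.104,2.000)–(3.241,3.000)
cell (3,3): code 0001 → (3.241,3.000)–(3.000,3.438)
total: 12 segments, chained into 1 closed loop(s), length Σ = 8.811644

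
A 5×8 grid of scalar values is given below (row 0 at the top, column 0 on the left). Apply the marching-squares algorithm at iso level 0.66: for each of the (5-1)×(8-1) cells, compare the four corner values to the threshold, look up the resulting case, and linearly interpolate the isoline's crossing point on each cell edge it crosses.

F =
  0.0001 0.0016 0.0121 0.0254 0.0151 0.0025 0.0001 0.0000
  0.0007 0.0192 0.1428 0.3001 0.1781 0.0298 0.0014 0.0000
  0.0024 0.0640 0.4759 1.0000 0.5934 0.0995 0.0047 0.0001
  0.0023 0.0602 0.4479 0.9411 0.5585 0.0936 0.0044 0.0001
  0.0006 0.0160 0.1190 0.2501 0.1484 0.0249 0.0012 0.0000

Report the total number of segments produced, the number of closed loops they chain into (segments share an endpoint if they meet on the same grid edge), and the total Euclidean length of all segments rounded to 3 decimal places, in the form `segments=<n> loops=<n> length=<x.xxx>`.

cell (1,2): code 0100 → (1.514,3.000)–(2.000,2.351)
cell (1,3): code 1000 → (2.000,3.836)–(1.514,3.000)
cell (2,2): code 0110 → (2.000,2.351)–(3.000,2.430)
cell (2,3): code 1001 → (3.000,3.735)–(2.000,3.836)
cell (3,2): code 0010 → (3.000,2.430)–(3.407,3.000)
cell (3,3): code 0001 → (3.407,3.000)–(3.000,3.735)
total: 6 segments, chained into 1 closed loop(s), length Σ = 5.325809

segments=6 loops=1 length=5.326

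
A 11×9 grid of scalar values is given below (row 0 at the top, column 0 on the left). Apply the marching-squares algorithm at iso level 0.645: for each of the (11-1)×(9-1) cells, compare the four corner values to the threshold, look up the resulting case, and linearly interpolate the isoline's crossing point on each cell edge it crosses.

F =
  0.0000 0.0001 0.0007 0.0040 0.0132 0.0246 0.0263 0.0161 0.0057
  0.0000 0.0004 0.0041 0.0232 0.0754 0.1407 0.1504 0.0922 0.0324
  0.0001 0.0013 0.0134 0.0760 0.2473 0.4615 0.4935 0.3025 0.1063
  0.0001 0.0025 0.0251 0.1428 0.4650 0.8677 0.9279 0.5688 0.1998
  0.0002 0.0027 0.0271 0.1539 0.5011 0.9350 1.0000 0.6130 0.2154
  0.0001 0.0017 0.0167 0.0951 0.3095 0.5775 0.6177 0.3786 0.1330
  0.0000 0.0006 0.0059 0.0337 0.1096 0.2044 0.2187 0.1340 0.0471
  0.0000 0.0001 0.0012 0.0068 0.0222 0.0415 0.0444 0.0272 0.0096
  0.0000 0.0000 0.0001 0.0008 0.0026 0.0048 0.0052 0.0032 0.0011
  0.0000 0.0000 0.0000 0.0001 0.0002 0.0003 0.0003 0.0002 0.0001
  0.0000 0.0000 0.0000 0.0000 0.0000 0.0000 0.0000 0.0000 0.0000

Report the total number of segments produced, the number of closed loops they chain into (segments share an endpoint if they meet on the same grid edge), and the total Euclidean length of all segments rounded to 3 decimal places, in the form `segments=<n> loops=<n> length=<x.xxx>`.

cell (2,4): code 0100 → (2.452,5.000)–(3.000,4.447)
cell (2,5): code 1100 → (2.349,6.000)–(2.452,5.000)
cell (2,6): code 1000 → (3.000,6.788)–(2.349,6.000)
cell (3,4): code 0110 → (3.000,4.447)–(4.000,4.332)
cell (3,6): code 1001 → (4.000,6.917)–(3.000,6.788)
cell (4,4): code 0010 → (4.000,4.332)–(4.811,5.000)
cell (4,5): code 0011 → (4.811,5.000)–(4.929,6.000)
cell (4,6): code 0001 → (4.929,6.000)–(4.000,6.917)
total: 8 segments, chained into 1 closed loop(s), length Σ = 8.184327

segments=8 loops=1 length=8.184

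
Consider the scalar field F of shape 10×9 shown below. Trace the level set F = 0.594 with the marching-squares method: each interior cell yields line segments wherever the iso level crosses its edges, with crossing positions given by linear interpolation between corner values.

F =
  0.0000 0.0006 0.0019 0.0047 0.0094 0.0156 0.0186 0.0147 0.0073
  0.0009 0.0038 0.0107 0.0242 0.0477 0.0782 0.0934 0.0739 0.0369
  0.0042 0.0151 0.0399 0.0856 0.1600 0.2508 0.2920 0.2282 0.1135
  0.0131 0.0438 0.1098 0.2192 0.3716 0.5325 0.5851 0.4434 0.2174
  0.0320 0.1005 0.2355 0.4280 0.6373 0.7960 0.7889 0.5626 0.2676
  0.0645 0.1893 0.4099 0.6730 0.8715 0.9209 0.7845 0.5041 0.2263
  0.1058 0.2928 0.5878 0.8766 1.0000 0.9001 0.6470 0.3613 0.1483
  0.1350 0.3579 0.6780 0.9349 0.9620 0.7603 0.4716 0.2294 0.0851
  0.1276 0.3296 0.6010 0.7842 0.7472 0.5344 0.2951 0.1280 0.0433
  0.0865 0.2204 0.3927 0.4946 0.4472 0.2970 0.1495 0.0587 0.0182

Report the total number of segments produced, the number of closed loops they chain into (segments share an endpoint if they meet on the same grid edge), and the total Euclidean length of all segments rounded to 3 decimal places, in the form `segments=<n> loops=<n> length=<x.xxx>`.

cell (3,3): code 0100 → (3.837,4.000)–(4.000,3.793)
cell (3,4): code 1100 → (3.233,5.000)–(3.837,4.000)
cell (3,5): code 1100 → (3.044,6.000)–(3.233,5.000)
cell (3,6): code 1000 → (4.000,6.861)–(3.044,6.000)
cell (4,2): code 0100 → (4.678,3.000)–(5.000,2.700)
cell (4,3): code 1110 → (4.000,3.793)–(4.678,3.000)
cell (4,6): code 1001 → (5.000,6.679)–(4.000,6.861)
cell (5,2): code 0110 → (5.000,2.700)–(6.000,2.021)
cell (5,6): code 1001 → (6.000,6.186)–(5.000,6.679)
cell (6,1): code 0100 → (6.069,2.000)–(7.000,1.738)
cell (6,2): code 1110 → (6.000,2.021)–(6.069,2.000)
cell (6,5): code 1011 → (7.000,5.576)–(6.302,6.000)
cell (6,6): code 0001 → (6.302,6.000)–(6.000,6.186)
cell (7,1): code 0110 → (7.000,1.738)–(8.000,1.974)
cell (7,4): code 1011 → (8.000,4.720)–(7.736,5.000)
cell (7,5): code 0001 → (7.736,5.000)–(7.000,5.576)
cell (8,1): code 0010 → (8.000,1.974)–(8.034,2.000)
cell (8,2): code 0011 → (8.034,2.000)–(8.657,3.000)
cell (8,3): code 0011 → (8.657,3.000)–(8.511,4.000)
cell (8,4): code 0001 → (8.511,4.000)–(8.000,4.720)
total: 20 segments, chained into 1 closed loop(s), length Σ = 16.231685

segments=20 loops=1 length=16.232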